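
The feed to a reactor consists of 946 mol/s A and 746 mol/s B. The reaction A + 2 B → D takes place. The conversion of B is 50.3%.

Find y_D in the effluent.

B reacted = 0.503 × 746 = 375.2 mol/s; ν_B = −2, so ξ = 375.2/2 = 187.6 mol/s.
Outlet amounts (n = n₀ + ν ξ):
  A: 946 − 1(187.6) = 758.4
  B: 746 − 2(187.6) = 370.8
  D: 0 + 1(187.6) = 187.6
Total out = 1317 mol/s; y_D = 187.6 / 1317 = 0.1425.

0.142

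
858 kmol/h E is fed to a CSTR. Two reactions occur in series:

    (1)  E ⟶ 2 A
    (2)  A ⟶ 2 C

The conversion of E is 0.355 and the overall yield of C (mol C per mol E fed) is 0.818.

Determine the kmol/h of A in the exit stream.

258 kmol/h

Conversion of E: E consumed = 1ξ₁ = 0.355 × 858 → ξ₁ = 304.6 kmol/h.
Yield of C: 2ξ₂ / 858 = 0.818 → ξ₂ = 350.9 kmol/h.
Outlet amounts (n = n₀ + Σ ν·ξ):
  E: 858 − 1(304.6) = 553.4
  A: 0 + 2(304.6) − 1(350.9) = 258.3
  C: 0 + 2(350.9) = 701.8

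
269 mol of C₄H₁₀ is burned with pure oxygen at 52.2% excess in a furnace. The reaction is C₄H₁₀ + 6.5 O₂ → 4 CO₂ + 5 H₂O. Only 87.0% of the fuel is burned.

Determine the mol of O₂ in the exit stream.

Stoichiometric O₂ = 6.5 × 269 = 1748 mol; O₂ fed = 1748 × 1.522 = 2661 mol.
Fuel reacted = 0.87 × 269 → ξ = 234 mol.
Outlet (n = n₀ + ν ξ):
  C₄H₁₀: 269 − 1(234) = 34.97
  O₂: 2661 − 6.5(234) = 1140
  CO₂: 0 + 4(234) = 936.1
  H₂O: 0 + 5(234) = 1170

1140 mol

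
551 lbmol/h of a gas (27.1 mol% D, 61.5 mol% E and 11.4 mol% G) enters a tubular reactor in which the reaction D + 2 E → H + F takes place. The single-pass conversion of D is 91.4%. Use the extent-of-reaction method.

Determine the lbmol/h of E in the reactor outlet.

D reacted = 0.914 × 149.3 = 136.5 lbmol/h; ν_D = −1, so ξ = 136.5/1 = 136.5 lbmol/h.
Outlet amounts (n = n₀ + ν ξ):
  D: 149.3 − 1(136.5) = 12.84
  E: 338.9 − 2(136.5) = 65.91
  H: 0 + 1(136.5) = 136.5
  F: 0 + 1(136.5) = 136.5
  G: 62.81 (inert)

65.9 lbmol/h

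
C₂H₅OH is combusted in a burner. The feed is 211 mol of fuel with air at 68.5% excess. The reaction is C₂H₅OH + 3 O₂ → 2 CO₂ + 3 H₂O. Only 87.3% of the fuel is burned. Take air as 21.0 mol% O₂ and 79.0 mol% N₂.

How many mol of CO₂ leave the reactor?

368 mol

Stoichiometric O₂ = 3 × 211 = 633 mol; O₂ fed = 633 × 1.685 = 1067 mol.
N₂ fed = 1067 × 79/21 = 4012 mol.
Fuel reacted = 0.873 × 211 → ξ = 184.2 mol.
Outlet (n = n₀ + ν ξ):
  C₂H₅OH: 211 − 1(184.2) = 26.8
  O₂: 1067 − 3(184.2) = 514
  N₂: 4012 (inert)
  CO₂: 0 + 2(184.2) = 368.4
  H₂O: 0 + 3(184.2) = 552.6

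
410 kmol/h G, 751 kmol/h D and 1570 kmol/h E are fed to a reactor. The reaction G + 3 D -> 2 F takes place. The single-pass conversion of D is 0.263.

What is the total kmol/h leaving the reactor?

D reacted = 0.263 × 751 = 197.5 kmol/h; ν_D = −3, so ξ = 197.5/3 = 65.84 kmol/h.
Outlet amounts (n = n₀ + ν ξ):
  G: 410 − 1(65.84) = 344.2
  D: 751 − 3(65.84) = 553.5
  F: 0 + 2(65.84) = 131.7
  E: 1570 (inert)
Total out = 344.2 + 553.5 + 131.7 + 1570 = 2599 kmol/h.

2600 kmol/h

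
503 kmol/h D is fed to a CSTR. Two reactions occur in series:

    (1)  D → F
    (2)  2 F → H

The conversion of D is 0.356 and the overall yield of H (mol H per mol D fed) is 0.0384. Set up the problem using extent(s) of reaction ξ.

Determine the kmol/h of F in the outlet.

140 kmol/h

Conversion of D: D consumed = 1ξ₁ = 0.356 × 503 → ξ₁ = 179.1 kmol/h.
Yield of H: 1ξ₂ / 503 = 0.0384 → ξ₂ = 19.32 kmol/h.
Outlet amounts (n = n₀ + Σ ν·ξ):
  D: 503 − 1(179.1) = 323.9
  F: 0 + 1(179.1) − 2(19.32) = 140.4
  H: 0 + 1(19.32) = 19.32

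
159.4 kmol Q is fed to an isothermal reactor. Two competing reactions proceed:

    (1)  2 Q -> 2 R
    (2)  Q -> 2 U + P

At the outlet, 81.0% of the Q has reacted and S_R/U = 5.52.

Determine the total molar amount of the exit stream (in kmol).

Conversion of Q: Q consumed = 0.81 × 159.4 = 129.1 kmol = 2ξ₁ + 1ξ₂.
Selectivity: 2ξ₁ / (2ξ₂) = 5.52 → ξ₁ = 5.52 ξ₂.
Substitute: (2·5.52 + 1) ξ₂ = 129.1 → ξ₂ = 10.72 kmol, ξ₁ = 59.2 kmol.
Outlet amounts (n = n₀ + Σ ν·ξ):
  Q: 159.4 − 2(59.2) − 1(10.72) = 30.29
  R: 0 + 2(59.2) = 118.4
  U: 0 + 2(10.72) = 21.45
  P: 0 + 1(10.72) = 10.72
Total out = 30.29 + 118.4 + 21.45 + 10.72 = 180.8 kmol.

181 kmol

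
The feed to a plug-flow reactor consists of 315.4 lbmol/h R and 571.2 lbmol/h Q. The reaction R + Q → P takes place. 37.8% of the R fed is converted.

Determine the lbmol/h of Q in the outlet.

R reacted = 0.378 × 315.4 = 119.2 lbmol/h; ν_R = −1, so ξ = 119.2/1 = 119.2 lbmol/h.
Outlet amounts (n = n₀ + ν ξ):
  R: 315.4 − 1(119.2) = 196.2
  Q: 571.2 − 1(119.2) = 452
  P: 0 + 1(119.2) = 119.2

452 lbmol/h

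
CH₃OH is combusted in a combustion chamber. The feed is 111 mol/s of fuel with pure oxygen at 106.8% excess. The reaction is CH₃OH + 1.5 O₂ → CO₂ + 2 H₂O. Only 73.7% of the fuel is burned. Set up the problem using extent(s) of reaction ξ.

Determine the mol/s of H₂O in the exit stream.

Stoichiometric O₂ = 1.5 × 111 = 166.5 mol/s; O₂ fed = 166.5 × 2.068 = 344.3 mol/s.
Fuel reacted = 0.737 × 111 → ξ = 81.81 mol/s.
Outlet (n = n₀ + ν ξ):
  CH₃OH: 111 − 1(81.81) = 29.19
  O₂: 344.3 − 1.5(81.81) = 221.6
  CO₂: 0 + 1(81.81) = 81.81
  H₂O: 0 + 2(81.81) = 163.6

164 mol/s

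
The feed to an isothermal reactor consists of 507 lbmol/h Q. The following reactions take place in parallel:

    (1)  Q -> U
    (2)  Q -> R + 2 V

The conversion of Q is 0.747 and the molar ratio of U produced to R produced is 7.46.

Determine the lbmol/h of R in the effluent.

44.8 lbmol/h

Conversion of Q: Q consumed = 0.747 × 507 = 378.7 lbmol/h = 1ξ₁ + 1ξ₂.
Selectivity: 1ξ₁ / (1ξ₂) = 7.46 → ξ₁ = 7.46 ξ₂.
Substitute: (1·7.46 + 1) ξ₂ = 378.7 → ξ₂ = 44.77 lbmol/h, ξ₁ = 334 lbmol/h.
Outlet amounts (n = n₀ + Σ ν·ξ):
  Q: 507 − 1(334) − 1(44.77) = 128.3
  U: 0 + 1(334) = 334
  R: 0 + 1(44.77) = 44.77
  V: 0 + 2(44.77) = 89.53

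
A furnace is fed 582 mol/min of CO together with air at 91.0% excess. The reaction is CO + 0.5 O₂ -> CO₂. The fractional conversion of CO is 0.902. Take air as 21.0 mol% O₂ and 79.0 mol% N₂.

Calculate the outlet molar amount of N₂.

2090 mol/min

Stoichiometric O₂ = 0.5 × 582 = 291 mol/min; O₂ fed = 291 × 1.910 = 555.8 mol/min.
N₂ fed = 555.8 × 79/21 = 2091 mol/min.
Fuel reacted = 0.902 × 582 → ξ = 525 mol/min.
Outlet (n = n₀ + ν ξ):
  CO: 582 − 1(525) = 57.04
  O₂: 555.8 − 0.5(525) = 293.3
  N₂: 2091 (inert)
  CO₂: 0 + 1(525) = 525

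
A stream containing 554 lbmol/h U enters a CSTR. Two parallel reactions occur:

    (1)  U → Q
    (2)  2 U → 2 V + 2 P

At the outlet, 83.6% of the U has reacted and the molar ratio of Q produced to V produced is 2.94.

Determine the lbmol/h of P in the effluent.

118 lbmol/h

Conversion of U: U consumed = 0.836 × 554 = 463.1 lbmol/h = 1ξ₁ + 2ξ₂.
Selectivity: 1ξ₁ / (2ξ₂) = 2.94 → ξ₁ = 5.88 ξ₂.
Substitute: (1·5.88 + 2) ξ₂ = 463.1 → ξ₂ = 58.77 lbmol/h, ξ₁ = 345.6 lbmol/h.
Outlet amounts (n = n₀ + Σ ν·ξ):
  U: 554 − 1(345.6) − 2(58.77) = 90.86
  Q: 0 + 1(345.6) = 345.6
  V: 0 + 2(58.77) = 117.5
  P: 0 + 2(58.77) = 117.5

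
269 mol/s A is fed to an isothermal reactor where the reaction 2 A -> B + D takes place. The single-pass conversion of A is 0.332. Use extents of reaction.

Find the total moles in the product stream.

269 mol/s

A reacted = 0.332 × 269 = 89.31 mol/s; ν_A = −2, so ξ = 89.31/2 = 44.65 mol/s.
Outlet amounts (n = n₀ + ν ξ):
  A: 269 − 2(44.65) = 179.7
  B: 0 + 1(44.65) = 44.65
  D: 0 + 1(44.65) = 44.65
Total out = 179.7 + 44.65 + 44.65 = 269 mol/s.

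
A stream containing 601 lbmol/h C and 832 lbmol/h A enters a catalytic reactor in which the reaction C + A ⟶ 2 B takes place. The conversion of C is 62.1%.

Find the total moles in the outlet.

C reacted = 0.621 × 601 = 373.2 lbmol/h; ν_C = −1, so ξ = 373.2/1 = 373.2 lbmol/h.
Outlet amounts (n = n₀ + ν ξ):
  C: 601 − 1(373.2) = 227.8
  A: 832 − 1(373.2) = 458.8
  B: 0 + 2(373.2) = 746.4
Total out = 227.8 + 458.8 + 746.4 = 1433 lbmol/h.

1430 lbmol/h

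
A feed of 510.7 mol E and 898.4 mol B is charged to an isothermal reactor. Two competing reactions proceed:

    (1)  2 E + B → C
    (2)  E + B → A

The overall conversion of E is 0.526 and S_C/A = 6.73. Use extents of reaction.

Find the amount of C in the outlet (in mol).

125 mol

Conversion of E: E consumed = 0.526 × 510.7 = 268.6 mol = 2ξ₁ + 1ξ₂.
Selectivity: 1ξ₁ / (1ξ₂) = 6.73 → ξ₁ = 6.73 ξ₂.
Substitute: (2·6.73 + 1) ξ₂ = 268.6 → ξ₂ = 18.58 mol, ξ₁ = 125 mol.
Outlet amounts (n = n₀ + Σ ν·ξ):
  E: 510.7 − 2(125) − 1(18.58) = 242.1
  B: 898.4 − 1(125) − 1(18.58) = 754.8
  C: 0 + 1(125) = 125
  A: 0 + 1(18.58) = 18.58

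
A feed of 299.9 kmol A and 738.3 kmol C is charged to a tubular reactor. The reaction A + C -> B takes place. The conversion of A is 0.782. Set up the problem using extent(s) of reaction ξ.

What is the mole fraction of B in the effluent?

A reacted = 0.782 × 299.9 = 234.5 kmol; ν_A = −1, so ξ = 234.5/1 = 234.5 kmol.
Outlet amounts (n = n₀ + ν ξ):
  A: 299.9 − 1(234.5) = 65.38
  C: 738.3 − 1(234.5) = 503.8
  B: 0 + 1(234.5) = 234.5
Total out = 803.7 kmol; y_B = 234.5 / 803.7 = 0.2918.

0.292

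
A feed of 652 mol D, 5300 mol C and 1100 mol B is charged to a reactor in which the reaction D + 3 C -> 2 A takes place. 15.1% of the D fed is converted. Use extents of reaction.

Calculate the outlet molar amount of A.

197 mol

D reacted = 0.151 × 652 = 98.45 mol; ν_D = −1, so ξ = 98.45/1 = 98.45 mol.
Outlet amounts (n = n₀ + ν ξ):
  D: 652 − 1(98.45) = 553.5
  C: 5300 − 3(98.45) = 5005
  A: 0 + 2(98.45) = 196.9
  B: 1100 (inert)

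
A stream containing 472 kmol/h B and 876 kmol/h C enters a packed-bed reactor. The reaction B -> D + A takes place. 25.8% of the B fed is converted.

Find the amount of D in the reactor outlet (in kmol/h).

B reacted = 0.258 × 472 = 121.8 kmol/h; ν_B = −1, so ξ = 121.8/1 = 121.8 kmol/h.
Outlet amounts (n = n₀ + ν ξ):
  B: 472 − 1(121.8) = 350.2
  D: 0 + 1(121.8) = 121.8
  A: 0 + 1(121.8) = 121.8
  C: 876 (inert)

122 kmol/h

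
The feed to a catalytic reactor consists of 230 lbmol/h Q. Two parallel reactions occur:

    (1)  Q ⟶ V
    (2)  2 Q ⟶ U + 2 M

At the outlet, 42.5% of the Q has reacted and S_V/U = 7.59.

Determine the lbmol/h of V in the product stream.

77.4 lbmol/h

Conversion of Q: Q consumed = 0.425 × 230 = 97.75 lbmol/h = 1ξ₁ + 2ξ₂.
Selectivity: 1ξ₁ / (1ξ₂) = 7.59 → ξ₁ = 7.59 ξ₂.
Substitute: (1·7.59 + 2) ξ₂ = 97.75 → ξ₂ = 10.19 lbmol/h, ξ₁ = 77.36 lbmol/h.
Outlet amounts (n = n₀ + Σ ν·ξ):
  Q: 230 − 1(77.36) − 2(10.19) = 132.2
  V: 0 + 1(77.36) = 77.36
  U: 0 + 1(10.19) = 10.19
  M: 0 + 2(10.19) = 20.39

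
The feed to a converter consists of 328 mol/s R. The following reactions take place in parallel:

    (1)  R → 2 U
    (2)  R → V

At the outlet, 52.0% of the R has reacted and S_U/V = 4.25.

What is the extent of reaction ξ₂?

Conversion of R: R consumed = 0.52 × 328 = 170.6 mol/s = 1ξ₁ + 1ξ₂.
Selectivity: 2ξ₁ / (1ξ₂) = 4.25 → ξ₁ = 2.125 ξ₂.
Substitute: (1·2.125 + 1) ξ₂ = 170.6 → ξ₂ = 54.58 mol/s, ξ₁ = 116 mol/s.
Outlet amounts (n = n₀ + Σ ν·ξ):
  R: 328 − 1(116) − 1(54.58) = 157.4
  U: 0 + 2(116) = 232
  V: 0 + 1(54.58) = 54.58

ξ₂ = 54.6 mol/s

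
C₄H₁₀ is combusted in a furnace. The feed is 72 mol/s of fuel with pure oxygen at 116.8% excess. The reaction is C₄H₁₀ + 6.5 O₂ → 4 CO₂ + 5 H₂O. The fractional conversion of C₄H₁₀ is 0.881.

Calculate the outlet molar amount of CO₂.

Stoichiometric O₂ = 6.5 × 72 = 468 mol/s; O₂ fed = 468 × 2.168 = 1015 mol/s.
Fuel reacted = 0.881 × 72 → ξ = 63.43 mol/s.
Outlet (n = n₀ + ν ξ):
  C₄H₁₀: 72 − 1(63.43) = 8.568
  O₂: 1015 − 6.5(63.43) = 602.3
  CO₂: 0 + 4(63.43) = 253.7
  H₂O: 0 + 5(63.43) = 317.2

254 mol/s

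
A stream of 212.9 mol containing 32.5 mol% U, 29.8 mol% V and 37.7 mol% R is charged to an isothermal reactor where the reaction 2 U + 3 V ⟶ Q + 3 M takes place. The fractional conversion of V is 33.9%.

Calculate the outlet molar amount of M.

V reacted = 0.339 × 63.44 = 21.51 mol; ν_V = −3, so ξ = 21.51/3 = 7.169 mol.
Outlet amounts (n = n₀ + ν ξ):
  U: 69.19 − 2(7.169) = 54.85
  V: 63.44 − 3(7.169) = 41.94
  Q: 0 + 1(7.169) = 7.169
  M: 0 + 3(7.169) = 21.51
  R: 80.26 (inert)

21.5 mol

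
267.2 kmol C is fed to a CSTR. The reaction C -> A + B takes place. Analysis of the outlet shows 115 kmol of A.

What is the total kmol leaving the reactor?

For A: n = n₀ + 1ξ → 115 = 0 + 1ξ, giving ξ = 115 kmol.
Outlet amounts (n = n₀ + ν ξ):
  C: 267.2 − 1(115) = 152.2
  A: 0 + 1(115) = 115
  B: 0 + 1(115) = 115
Total out = 152.2 + 115 + 115 = 382.2 kmol.

382 kmol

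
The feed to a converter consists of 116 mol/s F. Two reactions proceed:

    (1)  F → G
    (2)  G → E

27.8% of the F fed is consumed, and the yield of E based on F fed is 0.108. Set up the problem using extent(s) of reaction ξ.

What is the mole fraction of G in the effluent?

Conversion of F: F consumed = 1ξ₁ = 0.278 × 116 → ξ₁ = 32.25 mol/s.
Yield of E: 1ξ₂ / 116 = 0.108 → ξ₂ = 12.53 mol/s.
Outlet amounts (n = n₀ + Σ ν·ξ):
  F: 116 − 1(32.25) = 83.75
  G: 0 + 1(32.25) − 1(12.53) = 19.72
  E: 0 + 1(12.53) = 12.53
Total out = 116 mol/s; y_G = 19.72 / 116 = 0.17.

0.17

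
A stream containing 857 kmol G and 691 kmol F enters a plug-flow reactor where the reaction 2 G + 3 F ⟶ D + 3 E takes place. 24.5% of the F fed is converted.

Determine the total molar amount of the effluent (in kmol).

1490 kmol

F reacted = 0.245 × 691 = 169.3 kmol; ν_F = −3, so ξ = 169.3/3 = 56.43 kmol.
Outlet amounts (n = n₀ + ν ξ):
  G: 857 − 2(56.43) = 744.1
  F: 691 − 3(56.43) = 521.7
  D: 0 + 1(56.43) = 56.43
  E: 0 + 3(56.43) = 169.3
Total out = 744.1 + 521.7 + 56.43 + 169.3 = 1492 kmol.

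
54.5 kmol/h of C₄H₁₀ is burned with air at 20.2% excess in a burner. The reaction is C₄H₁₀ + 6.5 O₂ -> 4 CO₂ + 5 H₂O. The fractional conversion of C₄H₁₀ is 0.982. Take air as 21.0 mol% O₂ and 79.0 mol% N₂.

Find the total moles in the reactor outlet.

2160 kmol/h

Stoichiometric O₂ = 6.5 × 54.5 = 354.2 kmol/h; O₂ fed = 354.2 × 1.202 = 425.8 kmol/h.
N₂ fed = 425.8 × 79/21 = 1602 kmol/h.
Fuel reacted = 0.982 × 54.5 → ξ = 53.52 kmol/h.
Outlet (n = n₀ + ν ξ):
  C₄H₁₀: 54.5 − 1(53.52) = 0.981
  O₂: 425.8 − 6.5(53.52) = 77.94
  N₂: 1602 (inert)
  CO₂: 0 + 4(53.52) = 214.1
  H₂O: 0 + 5(53.52) = 267.6
Total out = 0.981 + 77.94 + 1602 + 214.1 + 267.6 = 2162 kmol/h.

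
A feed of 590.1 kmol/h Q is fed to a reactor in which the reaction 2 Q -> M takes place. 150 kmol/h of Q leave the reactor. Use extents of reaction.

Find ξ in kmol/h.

For Q: n = n₀ − 2ξ → 150 = 590.1 − 2ξ, giving ξ = 220.1 kmol/h.
Outlet amounts (n = n₀ + ν ξ):
  Q: 590.1 − 2(220.1) = 150
  M: 0 + 1(220.1) = 220.1

ξ = 220 kmol/h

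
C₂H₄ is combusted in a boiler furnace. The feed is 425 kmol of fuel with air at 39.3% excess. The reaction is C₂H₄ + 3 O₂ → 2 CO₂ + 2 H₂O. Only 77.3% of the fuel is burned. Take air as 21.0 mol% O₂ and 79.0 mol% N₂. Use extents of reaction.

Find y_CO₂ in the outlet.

Stoichiometric O₂ = 3 × 425 = 1275 kmol; O₂ fed = 1275 × 1.393 = 1776 kmol.
N₂ fed = 1776 × 79/21 = 6681 kmol.
Fuel reacted = 0.773 × 425 → ξ = 328.5 kmol.
Outlet (n = n₀ + ν ξ):
  C₂H₄: 425 − 1(328.5) = 96.47
  O₂: 1776 − 3(328.5) = 790.5
  N₂: 6681 (inert)
  CO₂: 0 + 2(328.5) = 657.1
  H₂O: 0 + 2(328.5) = 657.1
Total out = 8883 kmol; y_CO₂ = 657.1 / 8883 = 0.07397.

0.074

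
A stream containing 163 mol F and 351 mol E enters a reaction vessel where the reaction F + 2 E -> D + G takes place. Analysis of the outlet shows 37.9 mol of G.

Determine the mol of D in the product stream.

For G: n = n₀ + 1ξ → 37.9 = 0 + 1ξ, giving ξ = 37.9 mol.
Outlet amounts (n = n₀ + ν ξ):
  F: 163 − 1(37.9) = 125.1
  E: 351 − 2(37.9) = 275.2
  D: 0 + 1(37.9) = 37.9
  G: 0 + 1(37.9) = 37.9

37.9 mol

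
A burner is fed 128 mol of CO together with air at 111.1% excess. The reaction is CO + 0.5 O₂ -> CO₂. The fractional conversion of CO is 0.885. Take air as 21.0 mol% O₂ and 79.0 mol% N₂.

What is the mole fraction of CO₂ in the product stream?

0.158

Stoichiometric O₂ = 0.5 × 128 = 64 mol; O₂ fed = 64 × 2.111 = 135.1 mol.
N₂ fed = 135.1 × 79/21 = 508.2 mol.
Fuel reacted = 0.885 × 128 → ξ = 113.3 mol.
Outlet (n = n₀ + ν ξ):
  CO: 128 − 1(113.3) = 14.72
  O₂: 135.1 − 0.5(113.3) = 78.46
  N₂: 508.2 (inert)
  CO₂: 0 + 1(113.3) = 113.3
Total out = 714.7 mol; y_CO₂ = 113.3 / 714.7 = 0.1585.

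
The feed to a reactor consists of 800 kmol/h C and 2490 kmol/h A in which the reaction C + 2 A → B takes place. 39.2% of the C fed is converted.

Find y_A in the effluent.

C reacted = 0.392 × 800 = 313.6 kmol/h; ν_C = −1, so ξ = 313.6/1 = 313.6 kmol/h.
Outlet amounts (n = n₀ + ν ξ):
  C: 800 − 1(313.6) = 486.4
  A: 2490 − 2(313.6) = 1863
  B: 0 + 1(313.6) = 313.6
Total out = 2663 kmol/h; y_A = 1863 / 2663 = 0.6996.

0.7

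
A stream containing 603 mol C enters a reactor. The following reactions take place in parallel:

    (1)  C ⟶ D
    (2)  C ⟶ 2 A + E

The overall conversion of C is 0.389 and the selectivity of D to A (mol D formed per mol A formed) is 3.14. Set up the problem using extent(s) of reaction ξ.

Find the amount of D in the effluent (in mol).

202 mol

Conversion of C: C consumed = 0.389 × 603 = 234.6 mol = 1ξ₁ + 1ξ₂.
Selectivity: 1ξ₁ / (2ξ₂) = 3.14 → ξ₁ = 6.28 ξ₂.
Substitute: (1·6.28 + 1) ξ₂ = 234.6 → ξ₂ = 32.22 mol, ξ₁ = 202.3 mol.
Outlet amounts (n = n₀ + Σ ν·ξ):
  C: 603 − 1(202.3) − 1(32.22) = 368.4
  D: 0 + 1(202.3) = 202.3
  A: 0 + 2(32.22) = 64.44
  E: 0 + 1(32.22) = 32.22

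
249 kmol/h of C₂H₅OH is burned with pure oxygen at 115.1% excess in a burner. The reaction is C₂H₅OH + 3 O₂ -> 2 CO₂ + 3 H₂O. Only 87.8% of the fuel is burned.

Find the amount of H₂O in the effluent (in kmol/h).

656 kmol/h

Stoichiometric O₂ = 3 × 249 = 747 kmol/h; O₂ fed = 747 × 2.151 = 1607 kmol/h.
Fuel reacted = 0.878 × 249 → ξ = 218.6 kmol/h.
Outlet (n = n₀ + ν ξ):
  C₂H₅OH: 249 − 1(218.6) = 30.38
  O₂: 1607 − 3(218.6) = 950.9
  CO₂: 0 + 2(218.6) = 437.2
  H₂O: 0 + 3(218.6) = 655.9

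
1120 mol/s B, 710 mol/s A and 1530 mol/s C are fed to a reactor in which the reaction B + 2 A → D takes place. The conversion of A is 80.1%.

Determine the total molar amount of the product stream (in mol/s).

2790 mol/s

A reacted = 0.801 × 710 = 568.7 mol/s; ν_A = −2, so ξ = 568.7/2 = 284.4 mol/s.
Outlet amounts (n = n₀ + ν ξ):
  B: 1120 − 1(284.4) = 835.6
  A: 710 − 2(284.4) = 141.3
  D: 0 + 1(284.4) = 284.4
  C: 1530 (inert)
Total out = 835.6 + 141.3 + 284.4 + 1530 = 2791 mol/s.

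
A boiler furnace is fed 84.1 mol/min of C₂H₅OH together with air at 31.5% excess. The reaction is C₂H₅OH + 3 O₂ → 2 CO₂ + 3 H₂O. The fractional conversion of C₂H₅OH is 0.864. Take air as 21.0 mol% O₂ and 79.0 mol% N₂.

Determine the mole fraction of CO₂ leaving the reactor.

0.0837

Stoichiometric O₂ = 3 × 84.1 = 252.3 mol/min; O₂ fed = 252.3 × 1.315 = 331.8 mol/min.
N₂ fed = 331.8 × 79/21 = 1248 mol/min.
Fuel reacted = 0.864 × 84.1 → ξ = 72.66 mol/min.
Outlet (n = n₀ + ν ξ):
  C₂H₅OH: 84.1 − 1(72.66) = 11.44
  O₂: 331.8 − 3(72.66) = 113.8
  N₂: 1248 (inert)
  CO₂: 0 + 2(72.66) = 145.3
  H₂O: 0 + 3(72.66) = 218
Total out = 1737 mol/min; y_CO₂ = 145.3 / 1737 = 0.08368.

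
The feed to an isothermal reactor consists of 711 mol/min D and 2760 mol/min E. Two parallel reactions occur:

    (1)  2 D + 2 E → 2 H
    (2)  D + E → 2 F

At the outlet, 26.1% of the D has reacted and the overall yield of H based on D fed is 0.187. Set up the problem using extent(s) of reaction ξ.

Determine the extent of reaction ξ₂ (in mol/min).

ξ₂ = 52.6 mol/min

Yield of H: 2ξ₁ / 711 = 0.187 → ξ₁ = 66.48 mol/min.
Conversion of D: 2ξ₁ + 1ξ₂ = 0.261 × 711 = 185.6 → ξ₂ = 52.61 mol/min.
Outlet amounts (n = n₀ + Σ ν·ξ):
  D: 711 − 2(66.48) − 1(52.61) = 525.4
  E: 2760 − 2(66.48) − 1(52.61) = 2574
  H: 0 + 2(66.48) = 133
  F: 0 + 2(52.61) = 105.2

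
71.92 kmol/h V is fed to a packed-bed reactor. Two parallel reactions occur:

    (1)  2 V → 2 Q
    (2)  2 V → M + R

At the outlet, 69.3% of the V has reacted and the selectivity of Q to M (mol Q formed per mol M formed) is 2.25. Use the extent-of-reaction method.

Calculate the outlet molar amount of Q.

Conversion of V: V consumed = 0.693 × 71.92 = 49.84 kmol/h = 2ξ₁ + 2ξ₂.
Selectivity: 2ξ₁ / (1ξ₂) = 2.25 → ξ₁ = 1.125 ξ₂.
Substitute: (2·1.125 + 2) ξ₂ = 49.84 → ξ₂ = 11.73 kmol/h, ξ₁ = 13.19 kmol/h.
Outlet amounts (n = n₀ + Σ ν·ξ):
  V: 71.92 − 2(13.19) − 2(11.73) = 22.08
  Q: 0 + 2(13.19) = 26.39
  M: 0 + 1(11.73) = 11.73
  R: 0 + 1(11.73) = 11.73

26.4 kmol/h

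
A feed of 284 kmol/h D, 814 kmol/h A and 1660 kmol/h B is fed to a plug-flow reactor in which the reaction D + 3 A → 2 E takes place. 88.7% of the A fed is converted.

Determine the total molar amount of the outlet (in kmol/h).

2280 kmol/h

A reacted = 0.887 × 814 = 722 kmol/h; ν_A = −3, so ξ = 722/3 = 240.7 kmol/h.
Outlet amounts (n = n₀ + ν ξ):
  D: 284 − 1(240.7) = 43.33
  A: 814 − 3(240.7) = 91.98
  E: 0 + 2(240.7) = 481.3
  B: 1660 (inert)
Total out = 43.33 + 91.98 + 481.3 + 1660 = 2277 kmol/h.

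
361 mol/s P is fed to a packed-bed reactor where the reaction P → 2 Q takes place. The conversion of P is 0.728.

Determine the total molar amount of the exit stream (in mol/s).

624 mol/s

P reacted = 0.728 × 361 = 262.8 mol/s; ν_P = −1, so ξ = 262.8/1 = 262.8 mol/s.
Outlet amounts (n = n₀ + ν ξ):
  P: 361 − 1(262.8) = 98.19
  Q: 0 + 2(262.8) = 525.6
Total out = 98.19 + 525.6 = 623.8 mol/s.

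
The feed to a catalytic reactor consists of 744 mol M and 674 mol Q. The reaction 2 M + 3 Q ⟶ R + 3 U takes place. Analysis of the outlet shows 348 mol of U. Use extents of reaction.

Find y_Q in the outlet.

0.25

For U: n = n₀ + 3ξ → 348 = 0 + 3ξ, giving ξ = 116 mol.
Outlet amounts (n = n₀ + ν ξ):
  M: 744 − 2(116) = 512
  Q: 674 − 3(116) = 326
  R: 0 + 1(116) = 116
  U: 0 + 3(116) = 348
Total out = 1302 mol; y_Q = 326 / 1302 = 0.2504.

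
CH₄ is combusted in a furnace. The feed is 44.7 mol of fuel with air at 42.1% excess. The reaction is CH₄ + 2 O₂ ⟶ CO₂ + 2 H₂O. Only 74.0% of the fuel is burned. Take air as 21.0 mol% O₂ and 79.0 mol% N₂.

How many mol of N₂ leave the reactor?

478 mol

Stoichiometric O₂ = 2 × 44.7 = 89.4 mol; O₂ fed = 89.4 × 1.421 = 127 mol.
N₂ fed = 127 × 79/21 = 477.9 mol.
Fuel reacted = 0.74 × 44.7 → ξ = 33.08 mol.
Outlet (n = n₀ + ν ξ):
  CH₄: 44.7 − 1(33.08) = 11.62
  O₂: 127 − 2(33.08) = 60.88
  N₂: 477.9 (inert)
  CO₂: 0 + 1(33.08) = 33.08
  H₂O: 0 + 2(33.08) = 66.16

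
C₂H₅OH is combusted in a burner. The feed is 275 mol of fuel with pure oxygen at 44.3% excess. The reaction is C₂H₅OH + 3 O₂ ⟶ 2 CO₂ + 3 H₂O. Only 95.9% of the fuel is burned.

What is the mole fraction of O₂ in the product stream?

Stoichiometric O₂ = 3 × 275 = 825 mol; O₂ fed = 825 × 1.443 = 1190 mol.
Fuel reacted = 0.959 × 275 → ξ = 263.7 mol.
Outlet (n = n₀ + ν ξ):
  C₂H₅OH: 275 − 1(263.7) = 11.28
  O₂: 1190 − 3(263.7) = 399.3
  CO₂: 0 + 2(263.7) = 527.4
  H₂O: 0 + 3(263.7) = 791.2
Total out = 1729 mol; y_O₂ = 399.3 / 1729 = 0.2309.

0.231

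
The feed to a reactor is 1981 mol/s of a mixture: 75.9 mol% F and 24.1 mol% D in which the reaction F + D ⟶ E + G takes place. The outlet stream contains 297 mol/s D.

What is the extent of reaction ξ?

ξ = 180 mol/s

For D: n = n₀ − 1ξ → 297 = 477.4 − 1ξ, giving ξ = 180.4 mol/s.
Outlet amounts (n = n₀ + ν ξ):
  F: 1504 − 1(180.4) = 1323
  D: 477.4 − 1(180.4) = 297
  E: 0 + 1(180.4) = 180.4
  G: 0 + 1(180.4) = 180.4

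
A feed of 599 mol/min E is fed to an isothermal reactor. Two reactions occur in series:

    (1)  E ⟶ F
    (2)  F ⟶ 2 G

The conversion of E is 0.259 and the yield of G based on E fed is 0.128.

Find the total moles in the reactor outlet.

Conversion of E: E consumed = 1ξ₁ = 0.259 × 599 → ξ₁ = 155.1 mol/min.
Yield of G: 2ξ₂ / 599 = 0.128 → ξ₂ = 38.34 mol/min.
Outlet amounts (n = n₀ + Σ ν·ξ):
  E: 599 − 1(155.1) = 443.9
  F: 0 + 1(155.1) − 1(38.34) = 116.8
  G: 0 + 2(38.34) = 76.67
Total out = 443.9 + 116.8 + 76.67 = 637.3 mol/min.

637 mol/min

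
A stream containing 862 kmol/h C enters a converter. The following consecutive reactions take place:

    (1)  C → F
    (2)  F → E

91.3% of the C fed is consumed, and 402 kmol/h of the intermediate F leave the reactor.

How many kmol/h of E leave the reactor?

385 kmol/h

Conversion of C: C consumed = 1ξ₁ = 0.913 × 862 → ξ₁ = 787 kmol/h.
F balance: n_F = 0 + 1ξ₁ − 1ξ₂ = 402 → ξ₂ = (1·787 − 402)/1 = 385 kmol/h.
Outlet amounts (n = n₀ + Σ ν·ξ):
  C: 862 − 1(787) = 74.99
  F: 0 + 1(787) − 1(385) = 402
  E: 0 + 1(385) = 385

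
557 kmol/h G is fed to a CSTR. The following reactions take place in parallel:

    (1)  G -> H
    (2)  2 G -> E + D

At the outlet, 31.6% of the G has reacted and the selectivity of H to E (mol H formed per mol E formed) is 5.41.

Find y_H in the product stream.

0.231

Conversion of G: G consumed = 0.316 × 557 = 176 kmol/h = 1ξ₁ + 2ξ₂.
Selectivity: 1ξ₁ / (1ξ₂) = 5.41 → ξ₁ = 5.41 ξ₂.
Substitute: (1·5.41 + 2) ξ₂ = 176 → ξ₂ = 23.75 kmol/h, ξ₁ = 128.5 kmol/h.
Outlet amounts (n = n₀ + Σ ν·ξ):
  G: 557 − 1(128.5) − 2(23.75) = 381
  H: 0 + 1(128.5) = 128.5
  E: 0 + 1(23.75) = 23.75
  D: 0 + 1(23.75) = 23.75
Total out = 557 kmol/h; y_H = 128.5 / 557 = 0.2307.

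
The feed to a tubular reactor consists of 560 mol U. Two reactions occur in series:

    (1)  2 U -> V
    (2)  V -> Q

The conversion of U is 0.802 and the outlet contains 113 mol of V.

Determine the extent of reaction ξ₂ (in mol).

ξ₂ = 112 mol

Conversion of U: U consumed = 2ξ₁ = 0.802 × 560 → ξ₁ = 224.6 mol.
V balance: n_V = 0 + 1ξ₁ − 1ξ₂ = 113 → ξ₂ = (1·224.6 − 113)/1 = 111.6 mol.
Outlet amounts (n = n₀ + Σ ν·ξ):
  U: 560 − 2(224.6) = 110.9
  V: 0 + 1(224.6) − 1(111.6) = 113
  Q: 0 + 1(111.6) = 111.6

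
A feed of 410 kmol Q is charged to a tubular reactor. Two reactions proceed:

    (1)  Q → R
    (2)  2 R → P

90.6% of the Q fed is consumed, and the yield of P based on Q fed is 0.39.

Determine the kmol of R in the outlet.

Conversion of Q: Q consumed = 1ξ₁ = 0.906 × 410 → ξ₁ = 371.5 kmol.
Yield of P: 1ξ₂ / 410 = 0.39 → ξ₂ = 159.9 kmol.
Outlet amounts (n = n₀ + Σ ν·ξ):
  Q: 410 − 1(371.5) = 38.54
  R: 0 + 1(371.5) − 2(159.9) = 51.66
  P: 0 + 1(159.9) = 159.9

51.7 kmol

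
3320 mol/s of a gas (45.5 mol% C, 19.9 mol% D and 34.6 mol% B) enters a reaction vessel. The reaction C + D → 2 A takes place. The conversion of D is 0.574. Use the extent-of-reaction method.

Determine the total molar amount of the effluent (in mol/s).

D reacted = 0.574 × 660.7 = 379.2 mol/s; ν_D = −1, so ξ = 379.2/1 = 379.2 mol/s.
Outlet amounts (n = n₀ + ν ξ):
  C: 1511 − 1(379.2) = 1131
  D: 660.7 − 1(379.2) = 281.4
  A: 0 + 2(379.2) = 758.5
  B: 1149 (inert)
Total out = 1131 + 281.4 + 758.5 + 1149 = 3320 mol/s.

3320 mol/s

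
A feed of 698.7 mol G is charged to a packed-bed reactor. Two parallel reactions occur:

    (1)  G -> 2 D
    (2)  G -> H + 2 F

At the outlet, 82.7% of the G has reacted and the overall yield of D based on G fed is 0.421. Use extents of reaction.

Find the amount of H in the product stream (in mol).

431 mol

Yield of D: 2ξ₁ / 698.7 = 0.421 → ξ₁ = 147.1 mol.
Conversion of G: 1ξ₁ + 1ξ₂ = 0.827 × 698.7 = 577.8 → ξ₂ = 430.7 mol.
Outlet amounts (n = n₀ + Σ ν·ξ):
  G: 698.7 − 1(147.1) − 1(430.7) = 120.9
  D: 0 + 2(147.1) = 294.2
  H: 0 + 1(430.7) = 430.7
  F: 0 + 2(430.7) = 861.5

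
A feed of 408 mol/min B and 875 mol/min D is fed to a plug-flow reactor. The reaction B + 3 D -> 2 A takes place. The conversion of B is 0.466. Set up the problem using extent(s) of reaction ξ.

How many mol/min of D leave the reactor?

305 mol/min

B reacted = 0.466 × 408 = 190.1 mol/min; ν_B = −1, so ξ = 190.1/1 = 190.1 mol/min.
Outlet amounts (n = n₀ + ν ξ):
  B: 408 − 1(190.1) = 217.9
  D: 875 − 3(190.1) = 304.6
  A: 0 + 2(190.1) = 380.3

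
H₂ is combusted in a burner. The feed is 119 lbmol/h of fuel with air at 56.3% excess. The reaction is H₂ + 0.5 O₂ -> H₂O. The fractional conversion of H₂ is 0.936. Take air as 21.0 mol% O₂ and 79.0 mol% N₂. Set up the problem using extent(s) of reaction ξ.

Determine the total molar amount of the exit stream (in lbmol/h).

Stoichiometric O₂ = 0.5 × 119 = 59.5 lbmol/h; O₂ fed = 59.5 × 1.563 = 93 lbmol/h.
N₂ fed = 93 × 79/21 = 349.9 lbmol/h.
Fuel reacted = 0.936 × 119 → ξ = 111.4 lbmol/h.
Outlet (n = n₀ + ν ξ):
  H₂: 119 − 1(111.4) = 7.616
  O₂: 93 − 0.5(111.4) = 37.31
  N₂: 349.9 (inert)
  H₂O: 0 + 1(111.4) = 111.4
Total out = 7.616 + 37.31 + 349.9 + 111.4 = 506.2 lbmol/h.

506 lbmol/h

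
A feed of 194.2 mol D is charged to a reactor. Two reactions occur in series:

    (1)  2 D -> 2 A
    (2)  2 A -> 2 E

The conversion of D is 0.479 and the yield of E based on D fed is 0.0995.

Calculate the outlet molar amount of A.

Conversion of D: D consumed = 2ξ₁ = 0.479 × 194.2 → ξ₁ = 46.51 mol.
Yield of E: 2ξ₂ / 194.2 = 0.0995 → ξ₂ = 9.661 mol.
Outlet amounts (n = n₀ + Σ ν·ξ):
  D: 194.2 − 2(46.51) = 101.2
  A: 0 + 2(46.51) − 2(9.661) = 73.7
  E: 0 + 2(9.661) = 19.32

73.7 mol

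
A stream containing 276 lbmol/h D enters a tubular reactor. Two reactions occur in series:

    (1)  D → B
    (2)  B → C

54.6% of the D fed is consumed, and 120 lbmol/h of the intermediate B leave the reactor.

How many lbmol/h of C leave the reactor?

Conversion of D: D consumed = 1ξ₁ = 0.546 × 276 → ξ₁ = 150.7 lbmol/h.
B balance: n_B = 0 + 1ξ₁ − 1ξ₂ = 120 → ξ₂ = (1·150.7 − 120)/1 = 30.7 lbmol/h.
Outlet amounts (n = n₀ + Σ ν·ξ):
  D: 276 − 1(150.7) = 125.3
  B: 0 + 1(150.7) − 1(30.7) = 120
  C: 0 + 1(30.7) = 30.7

30.7 lbmol/h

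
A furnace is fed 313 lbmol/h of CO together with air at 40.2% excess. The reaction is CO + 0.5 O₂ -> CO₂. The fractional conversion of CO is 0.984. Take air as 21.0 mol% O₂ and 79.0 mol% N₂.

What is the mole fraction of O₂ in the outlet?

0.0543

Stoichiometric O₂ = 0.5 × 313 = 156.5 lbmol/h; O₂ fed = 156.5 × 1.402 = 219.4 lbmol/h.
N₂ fed = 219.4 × 79/21 = 825.4 lbmol/h.
Fuel reacted = 0.984 × 313 → ξ = 308 lbmol/h.
Outlet (n = n₀ + ν ξ):
  CO: 313 − 1(308) = 5.008
  O₂: 219.4 − 0.5(308) = 65.42
  N₂: 825.4 (inert)
  CO₂: 0 + 1(308) = 308
Total out = 1204 lbmol/h; y_O₂ = 65.42 / 1204 = 0.05434.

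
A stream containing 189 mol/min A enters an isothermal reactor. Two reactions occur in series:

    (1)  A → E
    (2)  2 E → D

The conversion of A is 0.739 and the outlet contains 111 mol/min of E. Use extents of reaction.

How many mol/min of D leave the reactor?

14.3 mol/min

Conversion of A: A consumed = 1ξ₁ = 0.739 × 189 → ξ₁ = 139.7 mol/min.
E balance: n_E = 0 + 1ξ₁ − 2ξ₂ = 111 → ξ₂ = (1·139.7 − 111)/2 = 14.34 mol/min.
Outlet amounts (n = n₀ + Σ ν·ξ):
  A: 189 − 1(139.7) = 49.33
  E: 0 + 1(139.7) − 2(14.34) = 111
  D: 0 + 1(14.34) = 14.34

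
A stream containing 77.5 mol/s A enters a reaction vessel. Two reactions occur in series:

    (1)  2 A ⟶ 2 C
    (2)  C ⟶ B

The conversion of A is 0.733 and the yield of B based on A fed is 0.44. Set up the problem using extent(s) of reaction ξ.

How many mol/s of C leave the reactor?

Conversion of A: A consumed = 2ξ₁ = 0.733 × 77.5 → ξ₁ = 28.4 mol/s.
Yield of B: 1ξ₂ / 77.5 = 0.44 → ξ₂ = 34.1 mol/s.
Outlet amounts (n = n₀ + Σ ν·ξ):
  A: 77.5 − 2(28.4) = 20.69
  C: 0 + 2(28.4) − 1(34.1) = 22.71
  B: 0 + 1(34.1) = 34.1

22.7 mol/s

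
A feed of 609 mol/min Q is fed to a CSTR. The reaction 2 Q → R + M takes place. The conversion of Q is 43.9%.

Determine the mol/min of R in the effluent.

Q reacted = 0.439 × 609 = 267.4 mol/min; ν_Q = −2, so ξ = 267.4/2 = 133.7 mol/min.
Outlet amounts (n = n₀ + ν ξ):
  Q: 609 − 2(133.7) = 341.6
  R: 0 + 1(133.7) = 133.7
  M: 0 + 1(133.7) = 133.7

134 mol/min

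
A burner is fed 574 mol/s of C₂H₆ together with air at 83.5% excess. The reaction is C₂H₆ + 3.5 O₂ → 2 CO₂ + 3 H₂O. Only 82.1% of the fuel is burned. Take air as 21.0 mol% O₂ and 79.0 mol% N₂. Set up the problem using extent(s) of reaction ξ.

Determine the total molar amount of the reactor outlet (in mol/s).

18400 mol/s

Stoichiometric O₂ = 3.5 × 574 = 2009 mol/s; O₂ fed = 2009 × 1.835 = 3687 mol/s.
N₂ fed = 3687 × 79/21 = 13870 mol/s.
Fuel reacted = 0.821 × 574 → ξ = 471.3 mol/s.
Outlet (n = n₀ + ν ξ):
  C₂H₆: 574 − 1(471.3) = 102.7
  O₂: 3687 − 3.5(471.3) = 2037
  N₂: 13870 (inert)
  CO₂: 0 + 2(471.3) = 942.5
  H₂O: 0 + 3(471.3) = 1414
Total out = 102.7 + 2037 + 13870 + 942.5 + 1414 = 18360 mol/s.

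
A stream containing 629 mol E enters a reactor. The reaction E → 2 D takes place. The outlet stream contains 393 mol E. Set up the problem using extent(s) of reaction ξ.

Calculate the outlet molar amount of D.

472 mol

For E: n = n₀ − 1ξ → 393 = 629 − 1ξ, giving ξ = 236 mol.
Outlet amounts (n = n₀ + ν ξ):
  E: 629 − 1(236) = 393
  D: 0 + 2(236) = 472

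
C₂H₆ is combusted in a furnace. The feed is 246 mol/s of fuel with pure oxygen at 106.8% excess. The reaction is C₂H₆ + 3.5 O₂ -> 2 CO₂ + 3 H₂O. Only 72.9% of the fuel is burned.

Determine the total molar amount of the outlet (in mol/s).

2120 mol/s

Stoichiometric O₂ = 3.5 × 246 = 861 mol/s; O₂ fed = 861 × 2.068 = 1781 mol/s.
Fuel reacted = 0.729 × 246 → ξ = 179.3 mol/s.
Outlet (n = n₀ + ν ξ):
  C₂H₆: 246 − 1(179.3) = 66.67
  O₂: 1781 − 3.5(179.3) = 1153
  CO₂: 0 + 2(179.3) = 358.7
  H₂O: 0 + 3(179.3) = 538
Total out = 66.67 + 1153 + 358.7 + 538 = 2116 mol/s.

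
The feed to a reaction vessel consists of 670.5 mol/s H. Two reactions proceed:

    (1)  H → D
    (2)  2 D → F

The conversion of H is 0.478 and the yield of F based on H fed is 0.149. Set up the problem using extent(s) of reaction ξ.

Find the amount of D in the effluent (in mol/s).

121 mol/s

Conversion of H: H consumed = 1ξ₁ = 0.478 × 670.5 → ξ₁ = 320.5 mol/s.
Yield of F: 1ξ₂ / 670.5 = 0.149 → ξ₂ = 99.9 mol/s.
Outlet amounts (n = n₀ + Σ ν·ξ):
  H: 670.5 − 1(320.5) = 350
  D: 0 + 1(320.5) − 2(99.9) = 120.7
  F: 0 + 1(99.9) = 99.9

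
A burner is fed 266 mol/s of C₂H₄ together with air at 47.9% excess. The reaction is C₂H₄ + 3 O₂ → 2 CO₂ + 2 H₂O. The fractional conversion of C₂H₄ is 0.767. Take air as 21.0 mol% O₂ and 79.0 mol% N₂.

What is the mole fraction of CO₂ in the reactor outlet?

Stoichiometric O₂ = 3 × 266 = 798 mol/s; O₂ fed = 798 × 1.479 = 1180 mol/s.
N₂ fed = 1180 × 79/21 = 4440 mol/s.
Fuel reacted = 0.767 × 266 → ξ = 204 mol/s.
Outlet (n = n₀ + ν ξ):
  C₂H₄: 266 − 1(204) = 61.98
  O₂: 1180 − 3(204) = 568.2
  N₂: 4440 (inert)
  CO₂: 0 + 2(204) = 408
  H₂O: 0 + 2(204) = 408
Total out = 5886 mol/s; y_CO₂ = 408 / 5886 = 0.06932.

0.0693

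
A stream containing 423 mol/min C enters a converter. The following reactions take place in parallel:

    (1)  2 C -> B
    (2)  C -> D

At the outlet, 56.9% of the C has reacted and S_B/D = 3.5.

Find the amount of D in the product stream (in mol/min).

Conversion of C: C consumed = 0.569 × 423 = 240.7 mol/min = 2ξ₁ + 1ξ₂.
Selectivity: 1ξ₁ / (1ξ₂) = 3.5 → ξ₁ = 3.5 ξ₂.
Substitute: (2·3.5 + 1) ξ₂ = 240.7 → ξ₂ = 30.09 mol/min, ξ₁ = 105.3 mol/min.
Outlet amounts (n = n₀ + Σ ν·ξ):
  C: 423 − 2(105.3) − 1(30.09) = 182.3
  B: 0 + 1(105.3) = 105.3
  D: 0 + 1(30.09) = 30.09

30.1 mol/min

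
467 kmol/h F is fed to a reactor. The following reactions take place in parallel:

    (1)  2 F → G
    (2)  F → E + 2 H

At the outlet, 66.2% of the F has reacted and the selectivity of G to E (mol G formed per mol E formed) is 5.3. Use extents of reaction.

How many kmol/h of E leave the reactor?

Conversion of F: F consumed = 0.662 × 467 = 309.2 kmol/h = 2ξ₁ + 1ξ₂.
Selectivity: 1ξ₁ / (1ξ₂) = 5.3 → ξ₁ = 5.3 ξ₂.
Substitute: (2·5.3 + 1) ξ₂ = 309.2 → ξ₂ = 26.65 kmol/h, ξ₁ = 141.3 kmol/h.
Outlet amounts (n = n₀ + Σ ν·ξ):
  F: 467 − 2(141.3) − 1(26.65) = 157.8
  G: 0 + 1(141.3) = 141.3
  E: 0 + 1(26.65) = 26.65
  H: 0 + 2(26.65) = 53.3

26.7 kmol/h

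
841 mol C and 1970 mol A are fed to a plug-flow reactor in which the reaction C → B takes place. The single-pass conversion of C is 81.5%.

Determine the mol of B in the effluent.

C reacted = 0.815 × 841 = 685.4 mol; ν_C = −1, so ξ = 685.4/1 = 685.4 mol.
Outlet amounts (n = n₀ + ν ξ):
  C: 841 − 1(685.4) = 155.6
  B: 0 + 1(685.4) = 685.4
  A: 1970 (inert)

685 mol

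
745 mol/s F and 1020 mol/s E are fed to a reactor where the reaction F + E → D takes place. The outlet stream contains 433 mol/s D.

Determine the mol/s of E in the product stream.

For D: n = n₀ + 1ξ → 433 = 0 + 1ξ, giving ξ = 433 mol/s.
Outlet amounts (n = n₀ + ν ξ):
  F: 745 − 1(433) = 312
  E: 1020 − 1(433) = 587
  D: 0 + 1(433) = 433

587 mol/s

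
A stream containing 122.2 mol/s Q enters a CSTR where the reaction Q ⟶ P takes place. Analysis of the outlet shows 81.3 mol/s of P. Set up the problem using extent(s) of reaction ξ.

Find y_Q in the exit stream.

For P: n = n₀ + 1ξ → 81.3 = 0 + 1ξ, giving ξ = 81.3 mol/s.
Outlet amounts (n = n₀ + ν ξ):
  Q: 122.2 − 1(81.3) = 40.9
  P: 0 + 1(81.3) = 81.3
Total out = 122.2 mol/s; y_Q = 40.9 / 122.2 = 0.3347.

0.335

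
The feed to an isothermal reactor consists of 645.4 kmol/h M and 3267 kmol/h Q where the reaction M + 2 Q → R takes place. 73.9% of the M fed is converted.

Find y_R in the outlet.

M reacted = 0.739 × 645.4 = 477 kmol/h; ν_M = −1, so ξ = 477/1 = 477 kmol/h.
Outlet amounts (n = n₀ + ν ξ):
  M: 645.4 − 1(477) = 168.4
  Q: 3267 − 2(477) = 2313
  R: 0 + 1(477) = 477
Total out = 2958 kmol/h; y_R = 477 / 2958 = 0.1612.

0.161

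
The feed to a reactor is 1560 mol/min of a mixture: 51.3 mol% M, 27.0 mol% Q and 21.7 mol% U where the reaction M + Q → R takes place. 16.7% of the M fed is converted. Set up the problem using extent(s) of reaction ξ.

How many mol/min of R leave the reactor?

134 mol/min

M reacted = 0.167 × 800.3 = 133.6 mol/min; ν_M = −1, so ξ = 133.6/1 = 133.6 mol/min.
Outlet amounts (n = n₀ + ν ξ):
  M: 800.3 − 1(133.6) = 666.6
  Q: 421.2 − 1(133.6) = 287.6
  R: 0 + 1(133.6) = 133.6
  U: 338.5 (inert)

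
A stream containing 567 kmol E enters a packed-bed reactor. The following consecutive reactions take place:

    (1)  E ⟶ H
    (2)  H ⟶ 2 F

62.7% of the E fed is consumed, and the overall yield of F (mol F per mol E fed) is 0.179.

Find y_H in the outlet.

0.493

Conversion of E: E consumed = 1ξ₁ = 0.627 × 567 → ξ₁ = 355.5 kmol.
Yield of F: 2ξ₂ / 567 = 0.179 → ξ₂ = 50.75 kmol.
Outlet amounts (n = n₀ + Σ ν·ξ):
  E: 567 − 1(355.5) = 211.5
  H: 0 + 1(355.5) − 1(50.75) = 304.8
  F: 0 + 2(50.75) = 101.5
Total out = 617.7 kmol; y_H = 304.8 / 617.7 = 0.4933.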